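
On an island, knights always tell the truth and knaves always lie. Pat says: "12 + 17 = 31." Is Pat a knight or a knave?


Statement: "12 + 17 = 31."
Actual: 12 + 17 = 29
Claimed: 31
Statement is FALSE → Pat lies → Knave

Knave


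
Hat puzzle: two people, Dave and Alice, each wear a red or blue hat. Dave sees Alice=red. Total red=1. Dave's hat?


Total red = 1, Alice = red
Red accounted for: 1
Remaining for Dave: 0
Dave's hat is blue.

blue


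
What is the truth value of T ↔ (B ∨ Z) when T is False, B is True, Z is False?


T = False, B = True, Z = False
Step 1: B ∨ Z = True OR False = True
Step 2: T ↔ (True): true when both sides have same truth value.
Result: False ↔ True = False

False


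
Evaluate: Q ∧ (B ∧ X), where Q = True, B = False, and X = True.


Q = True, B = False, X = True
Step 1: B ∧ X = False AND True = False
Step 2: Q ∧ False = True AND False = False
AND is true only when ALL operands are true.

False


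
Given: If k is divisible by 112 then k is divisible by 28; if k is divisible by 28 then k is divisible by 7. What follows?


Hypothetical syllogism: P → Q, Q → R ⊢ P → R
Premise 1: k is divisible by 112 → k is divisible by 28
Premise 2: k is divisible by 28 → k is divisible by 7
Chain the implications: the middle term (k is divisible by 28) links the two.
Conclusion: If k is divisible by 112, then k is divisible by 7.

If k is divisible by 112, then k is divisible by 7.


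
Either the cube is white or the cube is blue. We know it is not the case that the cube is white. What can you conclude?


Disjunctive syllogism: P ∨ Q, ¬P ⊢ Q
Disjunction: the cube is white ∨ the cube is blue
We know it is not the case that the cube is white.
By disjunctive syllogism, the other disjunct must be true.

The cube is blue


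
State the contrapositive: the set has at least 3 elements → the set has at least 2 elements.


Original: If the set has at least 3 elements, then the set has at least 2 elements
Contrapositive: If ¬Q, then ¬P
Negate Q: not (the set has at least 2 elements)
Negate P: not (the set has at least 3 elements)

If not (the set has at least 2 elements), then not (the set has at least 3 elements).


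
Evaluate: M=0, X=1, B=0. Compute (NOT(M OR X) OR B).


M OR X = 1
NOT(1) = 0
0 OR 0 = 0

0


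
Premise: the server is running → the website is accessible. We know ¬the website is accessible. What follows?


Modus tollens: P → Q, ¬Q ⊢ ¬P
P: the server is running
Q: the website is accessible
We have P → Q and Q is false.
By modus tollens, P must be false.

It is not the case that the server is running


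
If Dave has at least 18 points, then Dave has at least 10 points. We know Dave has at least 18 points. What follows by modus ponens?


Modus ponens: P → Q, P ⊢ Q
P: Dave has at least 18 points
Q: Dave has at least 10 points
We have P → Q and P is true.
By modus ponens, Q must be true.

Dave has at least 10 points


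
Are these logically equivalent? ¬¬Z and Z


Expression 1: ¬¬Z
Expression 2: Z
Truth table (Z | Expr1 Expr2):
  T |   T     T
  F |   F     F
All 2 rows agree, so the expressions are logically equivalent.

Yes


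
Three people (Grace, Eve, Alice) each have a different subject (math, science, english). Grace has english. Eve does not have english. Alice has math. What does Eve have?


From clues:
  Alice → math
  Grace → english
By elimination, Eve gets the remaining.

science


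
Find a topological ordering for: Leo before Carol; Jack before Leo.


Constraints: Leo before Carol; Jack before Leo
Method: repeatedly schedule the remaining task that has no remaining task required before it.
  Step 1: remaining {Leo, Jack, Carol}; every task except Jack still has a predecessor pending → schedule Jack.
  Step 2: remaining {Leo, Carol}; every task except Leo still has a predecessor pending → schedule Leo.
  Step 3: only Carol remains → schedule Carol.
Resulting order:

Jack → Leo → Carol


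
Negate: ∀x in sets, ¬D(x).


Original: ∀x ¬D(x)
Rule: ¬∀→∃, ¬∃→∀, negate predicate.
Negation: ∃x D(x)

∃x D(x)


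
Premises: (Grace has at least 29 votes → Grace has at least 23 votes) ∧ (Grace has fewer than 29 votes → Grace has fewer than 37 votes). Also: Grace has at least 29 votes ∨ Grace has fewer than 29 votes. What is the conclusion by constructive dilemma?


Constructive dilemma: (P → Q) ∧ (R → S), P ∨ R ⊢ Q ∨ S
Premise 1: Grace has at least 29 votes → Grace has at least 23 votes
Premise 2: Grace has fewer than 29 votes → Grace has fewer than 37 votes
Premise 3: Grace has at least 29 votes ∨ Grace has fewer than 29 votes
Case 1: Assuming Grace has at least 29 votes, then by Premise 1, Grace has at least 23 votes.
Case 2: Assuming Grace has fewer than 29 votes, then by Premise 2, Grace has fewer than 37 votes.
Since one of Grace has at least 29 votes or Grace has fewer than 29 votes must hold, we get Grace has at least 23 votes or Grace has fewer than 37 votes.

Grace has at least 23 votes or Grace has fewer than 37 votes.


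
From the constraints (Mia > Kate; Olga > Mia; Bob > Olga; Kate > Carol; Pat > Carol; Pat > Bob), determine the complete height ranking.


Constraints: Mia > Kate; Olga > Mia; Bob > Olga; Kate > Carol; Pat > Carol; Pat > Bob
Method: at each step, the next-highest is the one remaining person who never appears on the smaller side of a constraint between remaining people.
  Step 1: remaining {Olga, Pat, Carol, Kate, Mia, Bob}; on the smaller side: {Olga, Carol, Kate, Mia, Bob} → Pat is next (Pat > Carol; Pat > Bob).
  Step 2: remaining {Olga, Carol, Kate, Mia, Bob}; on the smaller side: {Olga, Carol, Kate, Mia} → Bob is next (Bob > Olga).
  Step 3: remaining {Olga, Carol, Kate, Mia}; on the smaller side: {Carol, Kate, Mia} → Olga is next (Olga > Mia).
  Step 4: remaining {Carol, Kate, Mia}; on the smaller side: {Carol, Kate} → Mia is next (Mia > Kate).
  Step 5: remaining {Carol, Kate}; on the smaller side: {Carol} → Kate is next (Kate > Carol).
  Step 6: only Carol remains → lowest.
Final ranking (highest to lowest):

Pat > Bob > Olga > Mia > Kate > Carol


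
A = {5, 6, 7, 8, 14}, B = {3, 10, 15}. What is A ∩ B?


A = {5, 6, 7, 8, 14}
B = {3, 10, 15}
Operation: intersection
Elements in both: none

∅


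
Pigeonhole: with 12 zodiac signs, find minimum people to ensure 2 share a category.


Pigeonhole: to guarantee k in one of n categories, need (k-1)×n + 1.
k = 2, n = 12
Minimum = (2-1) × 12 + 1 = 1 × 12 + 1

13


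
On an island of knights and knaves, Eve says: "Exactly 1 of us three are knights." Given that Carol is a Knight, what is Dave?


Eve claims exactly 1 knights among Eve, Carol, Dave.
Given: Carol is a Knight.

Case 1: Eve is a Knight (tells truth)
  Then exactly 1 of the three are knights.
  Counting Eve, Carol: 2 knight(s) so far. Need -1 more → impossible.
Case 2: Eve is a Knave (lies)
  Then the count is NOT 1.
  If Dave = Knave, count = 1 = 1 → claim would be true, contradicts lie.
  If Dave = Knight, count = 2 ≠ 1 → lie confirmed ✓

Dave is a Knight.

Knight


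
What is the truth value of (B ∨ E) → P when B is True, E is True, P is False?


B = True, E = True, P = False
Step 1: B ∨ E = True OR True = True
Step 2: (True) → P: false only when antecedent=True and P=False.
Result: False

False


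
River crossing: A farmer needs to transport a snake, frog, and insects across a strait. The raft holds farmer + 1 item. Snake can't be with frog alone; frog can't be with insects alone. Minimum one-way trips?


1. farmer+frog → 2. farmer ← 3. farmer+snake → 4. farmer+frog ← 5. farmer+insects → 6. farmer ← 7. farmer+frog →
Minimum trips = 7

7


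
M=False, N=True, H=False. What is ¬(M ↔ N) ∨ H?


M = False, N = True, H = False
Expression: ¬(M ↔ N) ∨ H
Step 1: M ↔ N = (False iff True) = False
Step 2: ¬(M ↔ N) = NOT False = True
Step 3: (True) ∨ H = True OR False = True

True


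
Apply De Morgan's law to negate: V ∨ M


De Morgan's law: ¬(P ∨ Q) ≡ ¬P ∧ ¬Q
¬(V ∨ M) = ¬V ∧ ¬M

¬V ∧ ¬M


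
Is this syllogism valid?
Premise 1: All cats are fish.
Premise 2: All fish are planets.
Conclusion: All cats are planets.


Premise 1: All cats are fish.
Premise 2: All fish are planets.
Conclusion: All cats are planets.
Barbara syllogism (AAA-1): All A are B, All B are C → All A are C.
Middle term (fish) distributed in premise 2.

Valid


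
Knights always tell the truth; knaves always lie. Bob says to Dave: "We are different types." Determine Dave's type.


Bob says: "We are different types."
Case 1: Bob is a Knight (truth-teller)
  Statement is true → they ARE different → Dave is a Knave
Case 2: Bob is a Knave (liar)
  Statement is false → they are NOT different → Dave is a Knave
In both cases, Dave is a Knave.

Knave


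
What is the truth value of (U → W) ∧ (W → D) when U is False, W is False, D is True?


U = False, W = False, D = True
Step 1: U → W is false only when U=True and W=False. Result: True
Step 2: W → D is false only when W=True and D=False. Result: True
Step 3: True ∧ True = True

True


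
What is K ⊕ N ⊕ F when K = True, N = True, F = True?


K = True, N = True, F = True
Step 1: K ⊕ N = True XOR True = False
Step 2: False ⊕ F = False XOR True = True
XOR is true when an odd number of operands are true.

True


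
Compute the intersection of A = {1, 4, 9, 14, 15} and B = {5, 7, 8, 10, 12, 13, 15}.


A = {1, 4, 9, 14, 15}
B = {5, 7, 8, 10, 12, 13, 15}
Operation: intersection
Elements in both: 15

{15}


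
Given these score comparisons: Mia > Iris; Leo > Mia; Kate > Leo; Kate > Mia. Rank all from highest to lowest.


Constraints: Mia > Iris; Leo > Mia; Kate > Leo; Kate > Mia
Method: at each step, the next-highest is the one remaining person who never appears on the smaller side of a constraint between remaining people.
  Step 1: remaining {Kate, Mia, Iris, Leo}; on the smaller side: {Mia, Iris, Leo} → Kate is next (Kate > Leo; Kate > Mia).
  Step 2: remaining {Mia, Iris, Leo}; on the smaller side: {Mia, Iris} → Leo is next (Leo > Mia).
  Step 3: remaining {Mia, Iris}; on the smaller side: {Iris} → Mia is next (Mia > Iris).
  Step 4: only Iris remains → lowest.
Final ranking (highest to lowest):

Kate > Leo > Mia > Iris


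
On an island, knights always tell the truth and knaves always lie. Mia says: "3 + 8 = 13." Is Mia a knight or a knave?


Statement: "3 + 8 = 13."
Actual: 3 + 8 = 11
Claimed: 13
Statement is FALSE → Mia lies → Knave

Knave


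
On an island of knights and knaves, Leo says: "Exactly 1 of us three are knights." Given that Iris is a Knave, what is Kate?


Leo claims exactly 1 knights among Leo, Iris, Kate.
Given: Iris is a Knave.

Case 1: Leo is a Knight (tells truth)
  Then exactly 1 of the three are knights.
  Counting Leo, Iris: 1 knight(s) so far. Need 0 more → Kate = Knave.
Case 2: Leo is a Knave (lies)
  Then the count is NOT 1.
  If Kate = Knight, count = 1 = 1 → claim would be true, contradicts lie.
  If Kate = Knave, count = 0 ≠ 1 → lie confirmed ✓

Kate is a Knave.

Knave


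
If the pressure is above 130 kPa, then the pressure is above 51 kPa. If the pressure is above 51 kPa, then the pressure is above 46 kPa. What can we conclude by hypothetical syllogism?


Hypothetical syllogism: P → Q, Q → R ⊢ P → R
Premise 1: the pressure is above 130 kPa → the pressure is above 51 kPa
Premise 2: the pressure is above 51 kPa → the pressure is above 46 kPa
Chain the implications: the middle term (the pressure is above 51 kPa) links the two.
Conclusion: If the pressure is above 130 kPa, then the pressure is above 46 kPa.

If the pressure is above 130 kPa, then the pressure is above 46 kPa.


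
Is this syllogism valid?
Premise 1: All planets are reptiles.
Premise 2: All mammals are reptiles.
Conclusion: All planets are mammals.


Premise 1: All planets are reptiles.
Premise 2: All mammals are reptiles.
Conclusion: All planets are mammals.
Fallacy: undistributed middle. reptiles is predicate in both.
Counterexample: planets and mammals could be disjoint subsets of reptiles.

Invalid


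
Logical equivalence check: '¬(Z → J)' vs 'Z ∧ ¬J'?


Expression 1: ¬(Z → J)
Expression 2: Z ∧ ¬J
Truth table (Z J | Expr1 Expr2):
  T T |   F     F
  T F |   T     T
  F T |   F     F
  F F |   F     F
All 4 rows agree, so the expressions are logically equivalent.

Yes


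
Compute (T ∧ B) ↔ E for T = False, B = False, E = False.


T = False, B = False, E = False
Step 1: T ∧ B = False AND False = False
Step 2: (False) ↔ E: true when both sides have same truth value.
Result: False ↔ False = True

True


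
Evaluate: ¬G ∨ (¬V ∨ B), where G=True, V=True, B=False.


G = True, V = True, B = False
Expression: ¬G ∨ (¬V ∨ B)
Step 1: ¬V = NOT True = False
Step 2: ¬V ∨ B = False OR False = False
Step 3: ¬G = NOT True = False
Step 4: (False) ∨ (False) = False OR False = False

False


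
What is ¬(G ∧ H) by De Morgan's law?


De Morgan's law: ¬(P ∧ Q) ≡ ¬P ∨ ¬Q
¬(G ∧ H) = ¬G ∨ ¬H

¬G ∨ ¬H


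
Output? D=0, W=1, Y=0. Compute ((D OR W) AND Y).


D OR W = 0|1 = 1
1 AND 0 = 0

0


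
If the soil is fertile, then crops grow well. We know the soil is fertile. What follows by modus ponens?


Modus ponens: P → Q, P ⊢ Q
P: the soil is fertile
Q: crops grow well
We have P → Q and P is true.
By modus ponens, Q must be true.

Crops grow well


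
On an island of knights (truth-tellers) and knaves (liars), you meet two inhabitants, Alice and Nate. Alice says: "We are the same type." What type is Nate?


Alice says: "We are the same type."
Case 1: Alice is a Knight (truth-teller)
  Statement is true → they ARE the same → Nate is also a Knight
Case 2: Alice is a Knave (liar)
  Statement is false → they are NOT the same → Nate is a Knight
In both cases, Nate is a Knight.

Knight


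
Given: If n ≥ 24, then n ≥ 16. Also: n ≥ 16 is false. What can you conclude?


Modus tollens: P → Q, ¬Q ⊢ ¬P
P: n ≥ 24
Q: n ≥ 16
We have P → Q and Q is false.
By modus tollens, P must be false.

It is not the case that n ≥ 24


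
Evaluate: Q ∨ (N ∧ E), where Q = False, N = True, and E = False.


Q = False, N = True, E = False
Step 1: N ∧ E = True AND False = False
Step 2: Q ∨ False = False OR False = False
AND evaluated first (higher precedence); then OR applied.

False


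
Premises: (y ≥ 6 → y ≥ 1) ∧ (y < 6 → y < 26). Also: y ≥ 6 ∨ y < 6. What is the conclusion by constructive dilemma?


Constructive dilemma: (P → Q) ∧ (R → S), P ∨ R ⊢ Q ∨ S
Premise 1: y ≥ 6 → y ≥ 1
Premise 2: y < 6 → y < 26
Premise 3: y ≥ 6 ∨ y < 6
Case 1: Assuming y ≥ 6, then by Premise 1, y ≥ 1.
Case 2: Assuming y < 6, then by Premise 2, y < 26.
Since one of y ≥ 6 or y < 6 must hold, we get y ≥ 1 or y < 26.

y ≥ 1 or y < 26.


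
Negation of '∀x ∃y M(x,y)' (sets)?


Original: ∀x ∃y M(x,y)
Rule: ¬∀→∃, ¬∃→∀, negate predicate.
Negation: ∃x ∀y ¬M(x,y)

∃x ∀y ¬M(x,y)


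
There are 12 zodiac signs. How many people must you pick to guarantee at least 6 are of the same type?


Pigeonhole: to guarantee k in one of n categories, need (k-1)×n + 1.
k = 6, n = 12
Minimum = (6-1) × 12 + 1 = 5 × 12 + 1

61


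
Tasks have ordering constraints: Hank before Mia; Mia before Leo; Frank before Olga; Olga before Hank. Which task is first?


Constraints: Hank before Mia; Mia before Leo; Frank before Olga; Olga before Hank
The first task can have nothing scheduled before it, so it must never appear on the right of a 'before'.
Tasks appearing after some 'before': Mia, Leo, Olga, Hank.
The only task not in that list is Frank → it is first.

Frank


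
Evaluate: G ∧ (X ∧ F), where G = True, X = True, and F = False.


G = True, X = True, F = False
Step 1: X ∧ F = True AND False = False
Step 2: G ∧ False = True AND False = False
AND is true only when ALL operands are true.

False


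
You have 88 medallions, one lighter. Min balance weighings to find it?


Each weighing has 3 outcomes (left heavy / balance / right heavy), so k weighings distinguish at most 3^k cases; splitting into three near-equal groups achieves this.
Need 3^k ≥ 88: 3^4 = 81 < 88 ≤ 3^5 = 243
k = ⌈log₃(88)⌉ = 5

5


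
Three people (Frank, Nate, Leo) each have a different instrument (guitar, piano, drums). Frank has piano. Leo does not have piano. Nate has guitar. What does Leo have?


From clues:
  Frank → piano
  Nate → guitar
By elimination, Leo gets the remaining.

drums


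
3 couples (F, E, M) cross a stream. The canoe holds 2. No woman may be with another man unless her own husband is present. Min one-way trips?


Label couples F, E, M (H = husband, W = wife).
Counting alone: 6 people, the canoe carries 2 and someone must bring it back, so each round trip nets at most +1 on the far side until the last crossing → at least 9 trips. The jealousy constraint makes 9 impossible; the shortest valid schedule has 11:
1. WF+WE →  (far: WF,WE; near: HF,HE,HM,WM)
2. WF ←       (far: WE; near: HF,HE,HM,WF,WM)
3. WF+WM →  (far: WF,WE,WM; near: HF,HE,HM)
4. WF ←       (far: WE,WM; near: HF,HE,HM,WF)
5. HE+HM →  (far: HE,WE,HM,WM; near: HF,WF)
6. HE+WE ←  (far: HM,WM; near: HF,WF,HE,WE)
7. HF+HE →  (far: HF,HE,HM,WM; near: WF,WE)
8. WM ←       (far: HF,HE,HM; near: WF,WE,WM)
9. WF+WE →  (far: HF,WF,HE,WE,HM; near: WM)
10. HM ←      (far: HF,WF,HE,WE; near: HM,WM)
11. HM+WM → (far: all six; near: empty)
In every state each wife is either with her husband or with no other man.
Minimum trips = 11

11


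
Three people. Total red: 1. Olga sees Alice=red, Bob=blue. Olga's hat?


Total red = 1, seen red = 1
Own red = 1 - 1 = 0
Olga's hat is blue.

blue


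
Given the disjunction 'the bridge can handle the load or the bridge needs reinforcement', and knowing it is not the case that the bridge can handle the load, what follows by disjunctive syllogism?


Disjunctive syllogism: P ∨ Q, ¬P ⊢ Q
Disjunction: the bridge can handle the load ∨ the bridge needs reinforcement
We know it is not the case that the bridge can handle the load.
By disjunctive syllogism, the other disjunct must be true.

The bridge needs reinforcement


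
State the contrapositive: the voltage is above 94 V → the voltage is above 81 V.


Original: If the voltage is above 94 V, then the voltage is above 81 V
Contrapositive: If ¬Q, then ¬P
Negate Q: not (the voltage is above 81 V)
Negate P: not (the voltage is above 94 V)

If not (the voltage is above 81 V), then not (the voltage is above 94 V).


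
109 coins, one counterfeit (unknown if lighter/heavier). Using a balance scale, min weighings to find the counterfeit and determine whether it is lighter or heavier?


Let n = 109. 218 possibilities (n coins × lighter/heavier); each weighing has 3 outcomes.
Bound for k weighings: say the first weighing puts j coins on each pan. If it tips, the 2j weighed coins remain suspects (each with a known direction) and k-1 weighings give 3^(k-1) outcomes; 3^(k-1) is odd, so 2j ≤ 3^(k-1) - 1. If it balances, the n - 2j unweighed coins remain with direction unknown: 2(n - 2j) ≤ 3^(k-1) - 1 by the same parity argument. Adding, n ≤ (3^(k-1) - 1) + (3^(k-1) - 1)/2 = (3^k - 3)/2, and the classical three-group strategy achieves this (3 coins in 2 weighings, 12 in 3, 39 in 4, 120 in 5).
So we need the smallest k with (3^k - 3)/2 ≥ 109.
k = 4: (3^4 - 3)/2 = 39 < 109 ✗
k = 5: (3^5 - 3)/2 = 120 ≥ 109 ✓

5


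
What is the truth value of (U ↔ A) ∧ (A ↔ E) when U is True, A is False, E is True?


U = True, A = False, E = True
Step 1: U ↔ A is true when U and A have the same value. Result: False
Step 2: A ↔ E is true when A and E have the same value. Result: False
Step 3: False ∧ False = False

False


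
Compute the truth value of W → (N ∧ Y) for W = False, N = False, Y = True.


W = False, N = False, Y = True
Step 1: N ∧ Y = False AND True = False
Step 2: W → (False): false only when W=True and consequent=False.
Result: True

True


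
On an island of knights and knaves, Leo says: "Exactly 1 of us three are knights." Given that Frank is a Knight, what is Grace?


Leo claims exactly 1 knights among Leo, Frank, Grace.
Given: Frank is a Knight.

Case 1: Leo is a Knight (tells truth)
  Then exactly 1 of the three are knights.
  Counting Leo, Frank: 2 knight(s) so far. Need -1 more → impossible.
Case 2: Leo is a Knave (lies)
  Then the count is NOT 1.
  If Grace = Knave, count = 1 = 1 → claim would be true, contradicts lie.
  If Grace = Knight, count = 2 ≠ 1 → lie confirmed ✓

Grace is a Knight.

Knight


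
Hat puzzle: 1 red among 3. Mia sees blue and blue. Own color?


Total red = 1, seen red = 0
Own red = 1 - 0 = 1
Mia's hat is red.

red


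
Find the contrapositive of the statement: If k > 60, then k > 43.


Original: If k > 60, then k > 43
Contrapositive: If ¬Q, then ¬P
Negate Q: not (k > 43)
Negate P: not (k > 60)

If not (k > 43), then not (k > 60).


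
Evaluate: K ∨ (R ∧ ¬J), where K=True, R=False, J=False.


K = True, R = False, J = False
Expression: K ∨ (R ∧ ¬J)
Step 1: ¬J = NOT False = True
Step 2: R ∧ ¬J = False AND True = False
Step 3: K ∨ (False) = True OR False = True

True


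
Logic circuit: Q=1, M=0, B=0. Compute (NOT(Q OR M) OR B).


Q OR M = 1
NOT(1) = 0
0 OR 0 = 0

0


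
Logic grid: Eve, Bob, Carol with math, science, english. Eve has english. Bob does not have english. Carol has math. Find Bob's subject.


From clues:
  Carol → math
  Eve → english
By elimination, Bob gets the remaining.

science


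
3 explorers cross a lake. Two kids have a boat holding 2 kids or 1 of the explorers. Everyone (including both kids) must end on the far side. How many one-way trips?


Per crossing of one of the explorers: kids→, one←, one of the explorers→, one← = 4 trips
3 × 4 = 12, + 1 final kids→ = 13
Minimum trips = 13

13


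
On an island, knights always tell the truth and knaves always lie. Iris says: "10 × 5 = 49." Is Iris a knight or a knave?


Statement: "10 × 5 = 49."
Actual: 10 × 5 = 50
Claimed: 49
Statement is FALSE → Iris lies → Knave

Knave


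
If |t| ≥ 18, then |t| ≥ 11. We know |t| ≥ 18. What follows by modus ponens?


Modus ponens: P → Q, P ⊢ Q
P: |t| ≥ 18
Q: |t| ≥ 11
We have P → Q and P is true.
By modus ponens, Q must be true.

|t| ≥ 11


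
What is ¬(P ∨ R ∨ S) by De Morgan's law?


De Morgan's law: ¬(P ∨ Q ∨ R) ≡ ¬P ∧ ¬Q ∧ ¬R
¬(P ∨ R ∨ S) = ¬P ∧ ¬R ∧ ¬S

¬P ∧ ¬R ∧ ¬S


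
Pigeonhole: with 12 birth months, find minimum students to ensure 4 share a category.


Pigeonhole: to guarantee k in one of n categories, need (k-1)×n + 1.
k = 4, n = 12
Minimum = (4-1) × 12 + 1 = 3 × 12 + 1

37


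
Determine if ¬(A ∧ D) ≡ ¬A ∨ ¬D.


Expression 1: ¬(A ∧ D)
Expression 2: ¬A ∨ ¬D
Truth table (A D | Expr1 Expr2):
  T T |   F     F
  T F |   T     T
  F T |   T     T
  F F |   T     T
All 4 rows agree, so the expressions are logically equivalent.

Yes


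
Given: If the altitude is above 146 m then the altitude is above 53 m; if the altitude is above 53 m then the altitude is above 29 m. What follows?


Hypothetical syllogism: P → Q, Q → R ⊢ P → R
Premise 1: the altitude is above 146 m → the altitude is above 53 m
Premise 2: the altitude is above 53 m → the altitude is above 29 m
Chain the implications: the middle term (the altitude is above 53 m) links the two.
Conclusion: If the altitude is above 146 m, then the altitude is above 29 m.

If the altitude is above 146 m, then the altitude is above 29 m.


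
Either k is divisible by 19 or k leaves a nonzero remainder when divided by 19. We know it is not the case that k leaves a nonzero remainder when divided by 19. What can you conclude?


Disjunctive syllogism: P ∨ Q, ¬P ⊢ Q
Disjunction: k is divisible by 19 ∨ k leaves a nonzero remainder when divided by 19
We know it is not the case that k leaves a nonzero remainder when divided by 19.
By disjunctive syllogism, the other disjunct must be true.

k is divisible by 19


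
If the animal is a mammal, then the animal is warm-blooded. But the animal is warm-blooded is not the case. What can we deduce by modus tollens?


Modus tollens: P → Q, ¬Q ⊢ ¬P
P: the animal is a mammal
Q: the animal is warm-blooded
We have P → Q and Q is false.
By modus tollens, P must be false.

It is not the case that the animal is a mammal


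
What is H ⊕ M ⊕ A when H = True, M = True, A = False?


H = True, M = True, A = False
Step 1: H ⊕ M = True XOR True = False
Step 2: False ⊕ A = False XOR False = False
XOR is true when an odd number of operands are true.

False


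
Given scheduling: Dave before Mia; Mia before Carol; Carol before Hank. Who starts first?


Constraints: Dave before Mia; Mia before Carol; Carol before Hank
The first task can have nothing scheduled before it, so it must never appear on the right of a 'before'.
Tasks appearing after some 'before': Mia, Carol, Hank.
The only task not in that list is Dave → it is first.

Dave


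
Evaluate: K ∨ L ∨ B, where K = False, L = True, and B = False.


K = False, L = True, B = False
Step 1: K ∨ L = False OR True = True
Step 2: True ∨ B = True OR False = True
OR is true when at least one operand is true.

True


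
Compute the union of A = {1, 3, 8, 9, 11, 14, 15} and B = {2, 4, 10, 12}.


A = {1, 3, 8, 9, 11, 14, 15}
B = {2, 4, 10, 12}
Operation: union
All elements combined: 1, 2, 3, 4, 8, 9, 10, 11, 12, 14, 15

{1, 2, 3, 4, 8, 9, 10, 11, 12, 14, 15}


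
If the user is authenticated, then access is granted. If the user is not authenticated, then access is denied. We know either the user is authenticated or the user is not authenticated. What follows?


Constructive dilemma: (P → Q) ∧ (R → S), P ∨ R ⊢ Q ∨ S
Premise 1: the user is authenticated → access is granted
Premise 2: the user is not authenticated → access is denied
Premise 3: the user is authenticated ∨ the user is not authenticated
Case 1: Assuming the user is authenticated, then by Premise 1, access is granted.
Case 2: Assuming the user is not authenticated, then by Premise 2, access is denied.
Since one of the user is authenticated or the user is not authenticated must hold, we get access is granted or access is denied.

Access is granted or access is denied.


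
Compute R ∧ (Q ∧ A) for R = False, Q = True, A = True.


R = False, Q = True, A = True
Step 1: Q ∧ A = True AND True = True
Step 2: R ∧ True = False AND True = False
AND is true only when ALL operands are true.

False


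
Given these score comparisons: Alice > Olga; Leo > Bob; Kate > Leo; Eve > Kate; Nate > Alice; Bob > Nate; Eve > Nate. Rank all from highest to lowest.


Constraints: Alice > Olga; Leo > Bob; Kate > Leo; Eve > Kate; Nate > Alice; Bob > Nate; Eve > Nate
Method: at each step, the next-highest is the one remaining person who never appears on the smaller side of a constraint between remaining people.
  Step 1: remaining {Bob, Eve, Kate, Leo, Olga, Nate, Alice}; on the smaller side: {Bob, Kate, Leo, Olga, Nate, Alice} → Eve is next (Eve > Kate; Eve > Nate).
  Step 2: remaining {Bob, Kate, Leo, Olga, Nate, Alice}; on the smaller side: {Bob, Leo, Olga, Nate, Alice} → Kate is next (Kate > Leo).
  Step 3: remaining {Bob, Leo, Olga, Nate, Alice}; on the smaller side: {Bob, Olga, Nate, Alice} → Leo is next (Leo > Bob).
  Step 4: remaining {Bob, Olga, Nate, Alice}; on the smaller side: {Olga, Nate, Alice} → Bob is next (Bob > Nate).
  Step 5: remaining {Olga, Nate, Alice}; on the smaller side: {Olga, Alice} → Nate is next (Nate > Alice).
  Step 6: remaining {Olga, Alice}; on the smaller side: {Olga} → Alice is next (Alice > Olga).
  Step 7: only Olga remains → lowest.
Final ranking (highest to lowest):

Eve > Kate > Leo > Bob > Nate > Alice > Olga


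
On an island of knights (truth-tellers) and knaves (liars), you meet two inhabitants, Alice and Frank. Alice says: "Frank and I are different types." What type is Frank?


Alice says: "Frank and I are different types."
Case 1: Alice is a Knight (truth-teller)
  Statement is true → they ARE different → Frank is a Knave
Case 2: Alice is a Knave (liar)
  Statement is false → they are NOT different → Frank is a Knave
In both cases, Frank is a Knave.

Knave


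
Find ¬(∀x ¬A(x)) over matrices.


Original: ∀x ¬A(x)
Rule: ¬∀→∃, ¬∃→∀, negate predicate.
Negation: ∃x A(x)

∃x A(x)


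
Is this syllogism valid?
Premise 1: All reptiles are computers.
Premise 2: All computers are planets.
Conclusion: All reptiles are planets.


Premise 1: All reptiles are computers.
Premise 2: All computers are planets.
Conclusion: All reptiles are planets.
Barbara syllogism (AAA-1): All A are B, All B are C → All A are C.
Middle term (computers) distributed in premise 2.

Valid


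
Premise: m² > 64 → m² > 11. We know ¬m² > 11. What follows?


Modus tollens: P → Q, ¬Q ⊢ ¬P
P: m² > 64
Q: m² > 11
We have P → Q and Q is false.
By modus tollens, P must be false.

It is not the case that m² > 64


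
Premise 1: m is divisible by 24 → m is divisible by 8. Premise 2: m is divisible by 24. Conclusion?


Modus ponens: P → Q, P ⊢ Q
P: m is divisible by 24
Q: m is divisible by 8
We have P → Q and P is true.
By modus ponens, Q must be true.

m is divisible by 8


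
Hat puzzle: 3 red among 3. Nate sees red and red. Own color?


Total red = 3, seen red = 2
Own red = 3 - 2 = 1
Nate's hat is red.

red


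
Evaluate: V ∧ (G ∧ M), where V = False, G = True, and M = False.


V = False, G = True, M = False
Step 1: G ∧ M = True AND False = False
Step 2: V ∧ False = False AND False = False
AND is true only when ALL operands are true.

False


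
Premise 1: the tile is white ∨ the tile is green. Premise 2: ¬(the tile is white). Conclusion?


Disjunctive syllogism: P ∨ Q, ¬P ⊢ Q
Disjunction: the tile is white ∨ the tile is green
We know it is not the case that the tile is white.
By disjunctive syllogism, the other disjunct must be true.

The tile is green


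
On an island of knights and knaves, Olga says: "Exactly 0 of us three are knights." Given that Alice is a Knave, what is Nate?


Olga claims exactly 0 knights among Olga, Alice, Nate.
Given: Alice is a Knave.

Case 1: Olga is a Knight (tells truth)
  Then exactly 0 of the three are knights.
  Counting Olga, Alice: 1 knight(s) so far. Need -1 more → impossible.
Case 2: Olga is a Knave (lies)
  Then the count is NOT 0.
  If Nate = Knave, count = 0 = 0 → claim would be true, contradicts lie.
  If Nate = Knight, count = 1 ≠ 0 → lie confirmed ✓

Nate is a Knight.

Knight


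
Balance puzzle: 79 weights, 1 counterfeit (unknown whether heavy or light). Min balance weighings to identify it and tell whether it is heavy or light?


Let n = 79. 158 possibilities (n weights × lighter/heavier); each weighing has 3 outcomes.
Bound for k weighings: say the first weighing puts j weights on each pan. If it tips, the 2j weighed weights remain suspects (each with a known direction) and k-1 weighings give 3^(k-1) outcomes; 3^(k-1) is odd, so 2j ≤ 3^(k-1) - 1. If it balances, the n - 2j unweighed weights remain with direction unknown: 2(n - 2j) ≤ 3^(k-1) - 1 by the same parity argument. Adding, n ≤ (3^(k-1) - 1) + (3^(k-1) - 1)/2 = (3^k - 3)/2, and the classical three-group strategy achieves this (3 weights in 2 weighings, 12 in 3, 39 in 4, 120 in 5).
So we need the smallest k with (3^k - 3)/2 ≥ 79.
k = 4: (3^4 - 3)/2 = 39 < 79 ✗
k = 5: (3^5 - 3)/2 = 120 ≥ 79 ✓

5


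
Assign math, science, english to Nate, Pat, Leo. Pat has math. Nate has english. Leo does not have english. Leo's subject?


From clues:
  Pat → math
  Nate → english
By elimination, Leo gets the remaining.

science


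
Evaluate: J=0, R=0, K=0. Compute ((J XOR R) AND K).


J XOR R = 0^0 = 0
0 AND 0 = 0

0


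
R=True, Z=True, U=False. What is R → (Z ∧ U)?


R = True, Z = True, U = False
Expression: R → (Z ∧ U)
Step 1: Z ∧ U = True AND False = False
Step 2: R → (False) = True → False = False

False


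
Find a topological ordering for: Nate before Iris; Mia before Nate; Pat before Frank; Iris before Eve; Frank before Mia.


Constraints: Nate before Iris; Mia before Nate; Pat before Frank; Iris before Eve; Frank before Mia
Method: repeatedly schedule the remaining task that has no remaining task required before it.
  Step 1: remaining {Frank, Eve, Pat, Iris, Nate, Mia}; every task except Pat still has a predecessor pending → schedule Pat.
  Step 2: remaining {Frank, Eve, Iris, Nate, Mia}; every task except Frank still has a predecessor pending → schedule Frank.
  Step 3: remaining {Eve, Iris, Nate, Mia}; every task except Mia still has a predecessor pending → schedule Mia.
  Step 4: remaining {Eve, Iris, Nate}; every task except Nate still has a predecessor pending → schedule Nate.
  Step 5: remaining {Eve, Iris}; every task except Iris still has a predecessor pending → schedule Iris.
  Step 6: only Eve remains → schedule Eve.
Resulting order:

Pat → Frank → Mia → Nate → Iris → Eve


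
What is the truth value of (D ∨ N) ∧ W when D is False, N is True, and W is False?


D = False, N = True, W = False
Step 1: D ∨ N = False OR True = True
Step 2: True ∧ W = True AND False = False
OR is true when at least one operand is true; AND requires both.

False


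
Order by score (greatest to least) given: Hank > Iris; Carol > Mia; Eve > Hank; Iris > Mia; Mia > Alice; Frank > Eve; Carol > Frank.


Constraints: Hank > Iris; Carol > Mia; Eve > Hank; Iris > Mia; Mia > Alice; Frank > Eve; Carol > Frank
Method: at each step, the next-highest is the one remaining person who never appears on the smaller side of a constraint between remaining people.
  Step 1: remaining {Mia, Alice, Frank, Carol, Eve, Hank, Iris}; on the smaller side: {Mia, Alice, Frank, Eve, Hank, Iris} → Carol is next (Carol > Mia; Carol > Frank).
  Step 2: remaining {Mia, Alice, Frank, Eve, Hank, Iris}; on the smaller side: {Mia, Alice, Eve, Hank, Iris} → Frank is next (Frank > Eve).
  Step 3: remaining {Mia, Alice, Eve, Hank, Iris}; on the smaller side: {Mia, Alice, Hank, Iris} → Eve is next (Eve > Hank).
  Step 4: remaining {Mia, Alice, Hank, Iris}; on the smaller side: {Mia, Alice, Iris} → Hank is next (Hank > Iris).
  Step 5: remaining {Mia, Alice, Iris}; on the smaller side: {Mia, Alice} → Iris is next (Iris > Mia).
  Step 6: remaining {Mia, Alice}; on the smaller side: {Alice} → Mia is next (Mia > Alice).
  Step 7: only Alice remains → lowest.
Final ranking (highest to lowest):

Carol > Frank > Eve > Hank > Iris > Mia > Alice


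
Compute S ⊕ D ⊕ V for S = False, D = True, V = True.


S = False, D = True, V = True
Step 1: S ⊕ D = False XOR True = True
Step 2: True ⊕ V = True XOR True = False
XOR is true when an odd number of operands are true.

False


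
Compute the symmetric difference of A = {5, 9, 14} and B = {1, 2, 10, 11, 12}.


A = {5, 9, 14}
B = {1, 2, 10, 11, 12}
Operation: symmetric difference
In A only: [5, 9, 14], in B only: [1, 2, 10, 11, 12]

{1, 2, 5, 9, 10, 11, 12, 14}


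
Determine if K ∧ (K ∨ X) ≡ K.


Expression 1: K ∧ (K ∨ X)
Expression 2: K
Truth table (K X | Expr1 Expr2):
  T T |   T     T
  T F |   T     T
  F T |   F     F
  F F |   F     F
All 4 rows agree, so the expressions are logically equivalent.

Yes


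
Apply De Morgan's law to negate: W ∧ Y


De Morgan's law: ¬(P ∧ Q) ≡ ¬P ∨ ¬Q
¬(W ∧ Y) = ¬W ∨ ¬Y

¬W ∨ ¬Y


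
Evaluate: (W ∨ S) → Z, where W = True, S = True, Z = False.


W = True, S = True, Z = False
Step 1: W ∨ S = True OR True = True
Step 2: (True) → Z: false only when antecedent=True and Z=False.
Result: False

False


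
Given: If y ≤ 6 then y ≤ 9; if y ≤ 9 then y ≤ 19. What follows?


Hypothetical syllogism: P → Q, Q → R ⊢ P → R
Premise 1: y ≤ 6 → y ≤ 9
Premise 2: y ≤ 9 → y ≤ 19
Chain the implications: the middle term (y ≤ 9) links the two.
Conclusion: If y ≤ 6, then y ≤ 19.

If y ≤ 6, then y ≤ 19.


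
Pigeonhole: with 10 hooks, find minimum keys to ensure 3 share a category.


Pigeonhole: to guarantee k in one of n categories, need (k-1)×n + 1.
k = 3, n = 10
Minimum = (3-1) × 10 + 1 = 2 × 10 + 1

21


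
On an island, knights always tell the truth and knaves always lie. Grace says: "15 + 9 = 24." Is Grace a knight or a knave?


Statement: "15 + 9 = 24."
Actual: 15 + 9 = 24
Claimed: 24
Statement is TRUE → Grace tells the truth → Knight

Knight


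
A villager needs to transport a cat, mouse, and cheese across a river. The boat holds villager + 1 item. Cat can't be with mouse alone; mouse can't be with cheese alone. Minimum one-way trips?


1. villager+mouse → 2. villager ← 3. villager+cat → 4. villager+mouse ← 5. villager+cheese → 6. villager ← 7. villager+mouse →
Minimum trips = 7

7


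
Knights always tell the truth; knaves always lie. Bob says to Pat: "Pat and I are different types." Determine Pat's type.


Bob says: "Pat and I are different types."
Case 1: Bob is a Knight (truth-teller)
  Statement is true → they ARE different → Pat is a Knave
Case 2: Bob is a Knave (liar)
  Statement is false → they are NOT different → Pat is a Knave
In both cases, Pat is a Knave.

Knave


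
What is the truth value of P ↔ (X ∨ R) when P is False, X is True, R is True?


P = False, X = True, R = True
Step 1: X ∨ R = True OR True = True
Step 2: P ↔ (True): true when both sides have same truth value.
Result: False ↔ True = False

False


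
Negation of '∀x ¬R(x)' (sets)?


Original: ∀x ¬R(x)
Rule: ¬∀→∃, ¬∃→∀, negate predicate.
Negation: ∃x R(x)

∃x R(x)


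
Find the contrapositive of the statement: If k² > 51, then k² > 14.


Original: If k² > 51, then k² > 14
Contrapositive: If ¬Q, then ¬P
Negate Q: not (k² > 14)
Negate P: not (k² > 51)

If not (k² > 14), then not (k² > 51).


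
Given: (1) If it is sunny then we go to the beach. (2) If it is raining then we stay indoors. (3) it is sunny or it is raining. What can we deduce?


Constructive dilemma: (P → Q) ∧ (R → S), P ∨ R ⊢ Q ∨ S
Premise 1: it is sunny → we go to the beach
Premise 2: it is raining → we stay indoors
Premise 3: it is sunny ∨ it is raining
Case 1: Assuming it is sunny, then by Premise 1, we go to the beach.
Case 2: Assuming it is raining, then by Premise 2, we stay indoors.
Since one of it is sunny or it is raining must hold, we get we go to the beach or we stay indoors.

We go to the beach or we stay indoors.


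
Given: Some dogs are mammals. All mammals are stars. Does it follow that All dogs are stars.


Premise 1: Some dogs are mammals.
Premise 2: All mammals are stars.
Conclusion: All dogs are stars.
Fallacy: illicit minor. The minor term (dogs) is distributed in the conclusion ('All dogs ...') but undistributed in its premise ('Some dogs are mammals' doesn't cover all dogs).
Only 'Some dogs are stars' follows, not 'All'.

Invalid


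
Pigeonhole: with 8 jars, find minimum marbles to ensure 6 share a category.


Pigeonhole: to guarantee k in one of n categories, need (k-1)×n + 1.
k = 6, n = 8
Minimum = (6-1) × 8 + 1 = 5 × 8 + 1

41


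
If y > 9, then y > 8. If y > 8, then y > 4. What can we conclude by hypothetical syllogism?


Hypothetical syllogism: P → Q, Q → R ⊢ P → R
Premise 1: y > 9 → y > 8
Premise 2: y > 8 → y > 4
Chain the implications: the middle term (y > 8) links the two.
Conclusion: If y > 9, then y > 4.

If y > 9, then y > 4.
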